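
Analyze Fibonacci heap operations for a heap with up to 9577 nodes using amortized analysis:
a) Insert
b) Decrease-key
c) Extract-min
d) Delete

Fibonacci heaps use lazy consolidation. Potential function Phi = t + 2m (t = number of trees, m = marked nodes).
- Insert: O(1) actual, Delta Phi = +1 (one new tree) => O(1) amortized.
- Decrease-key: with c cascading cuts, actual cost is O(c); Delta Phi <= c - 2(c-1) + 2 = 4 - c (c new trees; >= c-1 marks cleared; <= 1 new mark). Amortized O(c) + (4 - c) = O(1).
- Extract-min: O(D(n) + t) actual; consolidation drops t to <= D(n)+1, so Delta Phi pays for the t term. D(n) = O(log n) for n = 9577 => O(log n) amortized.
- Delete: decrease-key to -inf then extract-min = O(log n).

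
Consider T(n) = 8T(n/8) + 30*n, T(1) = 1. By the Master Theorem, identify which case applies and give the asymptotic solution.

a=8, b=8, f(n)=30*n.
log_8(8) = 1, so n^(log_b(a)) = n.
f(n) = Theta(n), so Case 2 applies.
T(n) = Theta(n log n).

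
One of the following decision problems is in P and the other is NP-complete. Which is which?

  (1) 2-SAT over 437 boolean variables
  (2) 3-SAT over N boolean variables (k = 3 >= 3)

(1) is P: 2-SAT is solvable in linear time via implication-graph SCCs.
(2) is NP-complete: 3-SAT is NP-complete (Cook-Levin); k-SAT for k>=3 reduces from 3-SAT.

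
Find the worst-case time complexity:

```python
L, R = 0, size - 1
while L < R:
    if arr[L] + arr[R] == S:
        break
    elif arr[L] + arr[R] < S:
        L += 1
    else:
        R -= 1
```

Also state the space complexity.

Time complexity: O(n).
Space complexity: O(1).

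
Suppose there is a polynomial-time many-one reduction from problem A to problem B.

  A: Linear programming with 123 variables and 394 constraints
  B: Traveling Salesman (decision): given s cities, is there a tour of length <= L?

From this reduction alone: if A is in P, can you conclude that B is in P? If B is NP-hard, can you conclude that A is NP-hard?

A poly-time reduction A <=_p B transfers tractability DOWN (B easy => A easy) and hardness UP (A hard => B hard), not the reverse.
From A in P, the reduction alone does NOT give B in P: any problem in P trivially reduces to SAT, yet SAT is not known to be in P.
From B NP-hard, the reduction alone does NOT give A NP-hard: again, easy problems reduce to hard ones.
(Here in fact A is P and B is NP-complete.)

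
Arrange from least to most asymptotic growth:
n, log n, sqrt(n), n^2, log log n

Ordered by growth rate: log log n < log n < sqrt(n) < n < n^2.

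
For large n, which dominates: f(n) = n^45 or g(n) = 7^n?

g(n) = 7^n grows faster: any exponential with base > 1 dominates every polynomial.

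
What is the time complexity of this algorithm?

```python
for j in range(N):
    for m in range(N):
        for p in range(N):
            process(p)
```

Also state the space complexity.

Time complexity: O(n^3).
Space complexity: O(1).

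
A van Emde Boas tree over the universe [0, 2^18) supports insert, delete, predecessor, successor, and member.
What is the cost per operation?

vEB recursively partitions [0, 262144) into sqrt(u) clusters of size sqrt(u). Each operation recurses into either one cluster or the summary, never both: T(u) = T(sqrt(u)) + O(1) => T(u) = O(log log u) = O(log 18). This is worst-case, not just amortized.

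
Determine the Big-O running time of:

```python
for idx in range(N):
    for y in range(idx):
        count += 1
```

Time complexity: O(n^2).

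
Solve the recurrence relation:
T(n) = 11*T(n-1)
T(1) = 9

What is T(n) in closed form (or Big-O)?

Each step multiplies by 11. T(n) = T(1)*11^(n-1) = 9*11^(n-1).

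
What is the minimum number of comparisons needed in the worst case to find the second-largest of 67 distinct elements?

Lower bound: finding the max needs 67-1 comparisons. By the adversary weight-doubling argument, the max must personally win >= ceil(log_2(67)) = 7 comparisons; the 2nd-largest is among those 7 losers, needing 7-1 more comparisons. Total >= 67-1 + 7-1 = 72. A balanced knockout tournament achieves this.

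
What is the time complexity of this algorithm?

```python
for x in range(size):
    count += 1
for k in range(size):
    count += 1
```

Time complexity: O(n).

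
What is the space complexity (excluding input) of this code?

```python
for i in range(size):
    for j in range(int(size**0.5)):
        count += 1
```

Space complexity: O(1).
Only a constant amount of auxiliary storage is used; nothing grows with n.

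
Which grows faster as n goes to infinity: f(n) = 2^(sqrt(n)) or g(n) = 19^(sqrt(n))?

g(n) = 19^(sqrt(n)) grows faster: ratio is (19/2)^(sqrt(n)) -> infinity since 19/2 > 1.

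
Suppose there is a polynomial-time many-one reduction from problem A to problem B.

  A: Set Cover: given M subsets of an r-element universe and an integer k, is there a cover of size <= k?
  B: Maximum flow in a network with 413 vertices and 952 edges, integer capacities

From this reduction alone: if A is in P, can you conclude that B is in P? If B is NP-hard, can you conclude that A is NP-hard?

A poly-time reduction A <=_p B transfers tractability DOWN (B easy => A easy) and hardness UP (A hard => B hard), not the reverse.
From A in P, the reduction alone does NOT give B in P: any problem in P trivially reduces to SAT, yet SAT is not known to be in P.
From B NP-hard, the reduction alone does NOT give A NP-hard: again, easy problems reduce to hard ones.
(Here in fact A is NP-complete and B is in P, so no such reduction is known -- its existence would imply P = NP; the analysis concerns only what the assumed reduction would or would not let you conclude.)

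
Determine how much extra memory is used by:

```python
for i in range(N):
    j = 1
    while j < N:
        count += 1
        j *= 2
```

Space complexity: O(1).
Only a constant amount of auxiliary storage is used; nothing grows with n.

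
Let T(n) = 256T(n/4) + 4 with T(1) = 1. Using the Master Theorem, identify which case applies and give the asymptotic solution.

a=256, b=4, f(n)=4.
log_4(256) = 4 > 0.
Since f(n) = O(n^0) is polynomially smaller than n^4, Case 1 applies.
T(n) = Theta(n^4).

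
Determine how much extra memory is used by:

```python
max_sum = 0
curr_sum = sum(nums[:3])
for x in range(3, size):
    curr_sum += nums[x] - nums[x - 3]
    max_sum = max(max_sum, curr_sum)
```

Space complexity: O(1).
Only a constant amount of auxiliary storage is used; nothing grows with n.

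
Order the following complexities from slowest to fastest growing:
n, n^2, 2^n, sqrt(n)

Ordered by growth rate: sqrt(n) < n < n^2 < 2^n.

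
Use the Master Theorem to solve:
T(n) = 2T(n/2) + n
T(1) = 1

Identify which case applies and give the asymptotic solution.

a=2, b=2, f(n)=n.
log_2(2) = 1, so n^(log_b(a)) = n.
f(n) = Theta(n), so Case 2 applies.
T(n) = Theta(n log n).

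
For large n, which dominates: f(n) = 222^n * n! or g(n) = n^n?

f(n) = 222^n * n! grows faster: by Stirling n! ~ sqrt(2 pi n)(n/e)^n, so 222^n n! / n^n ~ (222/e)^n sqrt(2 pi n) -> infinity since 222/e > 1.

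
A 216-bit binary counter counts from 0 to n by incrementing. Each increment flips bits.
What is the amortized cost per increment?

Bit i flips every 2^i increments. Total flips over n increments: sum_{i=0}^{216} n/2^i < 2n. Amortized cost: 2n/n = O(1).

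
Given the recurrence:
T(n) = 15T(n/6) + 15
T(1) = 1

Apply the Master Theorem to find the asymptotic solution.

a=15, b=6, f(n)=15. log_6(15) = 1.511. Case 1 of Master Theorem: T(n) = O(n^1.511).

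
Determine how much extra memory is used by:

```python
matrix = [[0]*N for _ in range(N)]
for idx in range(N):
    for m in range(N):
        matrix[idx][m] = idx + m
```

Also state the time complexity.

Space complexity: O(n^2).
A 2D structure of size n x n is allocated.
Time complexity: O(n^2).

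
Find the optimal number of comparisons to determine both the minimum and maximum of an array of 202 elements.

Naive approach: 402 comparisons (201 for max + 201 for min).
Optimal: Compare elements in pairs first (floor(n/2) = 101 comparisons), then find max among winners and min among losers (100 comparisons each).
Total: ceil(3n/2) - 2 = 301 comparisons. An adversary argument shows this is also a lower bound.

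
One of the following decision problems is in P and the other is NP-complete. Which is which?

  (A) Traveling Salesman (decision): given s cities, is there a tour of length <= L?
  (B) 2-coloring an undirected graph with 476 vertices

(A) is NP-complete: reduces from Hamiltonian Cycle.
(B) is P: 2-coloring is bipartiteness testing via BFS, O(V+E).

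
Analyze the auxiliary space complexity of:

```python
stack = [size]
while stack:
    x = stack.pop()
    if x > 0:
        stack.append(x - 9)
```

Space complexity: O(1).
Only a constant amount of auxiliary storage is used; nothing grows with n.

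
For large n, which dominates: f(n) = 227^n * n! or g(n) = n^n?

f(n) = 227^n * n! grows faster: by Stirling n! ~ sqrt(2 pi n)(n/e)^n, so 227^n n! / n^n ~ (227/e)^n sqrt(2 pi n) -> infinity since 227/e > 1.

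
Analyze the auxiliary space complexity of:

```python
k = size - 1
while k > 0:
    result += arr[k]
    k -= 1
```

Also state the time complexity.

Space complexity: O(1).
Only a constant amount of auxiliary storage is used; nothing grows with n.
Time complexity: O(n).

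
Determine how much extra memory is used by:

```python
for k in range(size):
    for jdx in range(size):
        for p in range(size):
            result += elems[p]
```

Space complexity: O(1).
Only a constant amount of auxiliary storage is used; nothing grows with n.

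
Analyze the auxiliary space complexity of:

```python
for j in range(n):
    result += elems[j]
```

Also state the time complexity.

Space complexity: O(1).
Only a constant amount of auxiliary storage is used; nothing grows with n.
Time complexity: O(n).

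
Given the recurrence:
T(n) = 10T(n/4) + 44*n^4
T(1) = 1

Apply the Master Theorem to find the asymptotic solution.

a=10, b=4, f(n)=44*n^4. log_4(10) = 1.661 < 4. Case 3: T(n) = O(n^4).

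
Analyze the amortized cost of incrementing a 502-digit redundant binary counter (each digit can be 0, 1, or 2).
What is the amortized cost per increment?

A redundant counter on 502 digits allows digit values 0, 1, 2. Increment adds 1 to the least significant digit and carries any 2 to a 0 plus +1 on the next digit. With potential Phi = (number of 2-digits), each increment does O(1) actual work plus a chain of carries, each of which decreases Phi by 1. Amortized O(1).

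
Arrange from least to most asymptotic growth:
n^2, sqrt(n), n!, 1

Ordered by growth rate: 1 < sqrt(n) < n^2 < n!.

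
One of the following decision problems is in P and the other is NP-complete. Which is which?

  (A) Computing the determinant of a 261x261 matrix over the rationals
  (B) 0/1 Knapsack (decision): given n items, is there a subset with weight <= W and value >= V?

(A) is P: Gaussian elimination runs in O(n^3).
(B) is NP-complete: reduces from Subset Sum.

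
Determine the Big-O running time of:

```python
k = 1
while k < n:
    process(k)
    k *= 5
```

Time complexity: O(log n).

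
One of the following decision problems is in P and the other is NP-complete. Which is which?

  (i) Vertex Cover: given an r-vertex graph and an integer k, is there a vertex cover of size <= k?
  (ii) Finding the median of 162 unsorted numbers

(i) is NP-complete: one of Karp's 21 NP-complete problems (with k part of the input; for any fixed constant k it is in P).
(ii) is P: linear-time selection (median-of-medians) runs in O(n).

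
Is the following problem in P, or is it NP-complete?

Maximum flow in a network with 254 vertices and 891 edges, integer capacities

This problem is in P: Edmonds-Karp / push-relabel run in polynomial time.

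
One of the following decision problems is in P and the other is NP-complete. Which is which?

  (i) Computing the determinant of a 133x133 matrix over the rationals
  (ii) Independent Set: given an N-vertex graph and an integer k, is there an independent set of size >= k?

(i) is P: Gaussian elimination runs in O(n^3).
(ii) is NP-complete: complement of Clique (with k part of the input).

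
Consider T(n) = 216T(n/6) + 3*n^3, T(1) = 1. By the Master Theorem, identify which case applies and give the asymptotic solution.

a=216, b=6, f(n)=3*n^3.
log_6(216) = 3, so n^(log_b(a)) = n^3.
f(n) = Theta(n^3), so Case 2 applies.
T(n) = Theta(n^3 log n).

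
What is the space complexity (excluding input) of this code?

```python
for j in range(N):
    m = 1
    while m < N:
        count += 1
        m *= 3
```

Space complexity: O(1).
Only a constant amount of auxiliary storage is used; nothing grows with n.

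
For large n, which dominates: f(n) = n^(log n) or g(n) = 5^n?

g(n) = 5^n grows faster: take logs: log(n^(log n)) = (log n)^2, log(5^n) = n log 5; n dominates (log n)^2.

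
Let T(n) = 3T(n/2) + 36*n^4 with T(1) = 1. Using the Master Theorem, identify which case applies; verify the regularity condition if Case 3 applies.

a=3, b=2, f(n)=36*n^4.
log_2(3) = 1.585 < 4.
f(n) = Omega(n^(1.585+epsilon)) for some epsilon > 0, so Case 3 is the candidate.
Regularity: a*f(n/b) = 3*36*(n/2)^4 = (3/16)*36*n^4 <= c*f(n) with c = 3/16 < 1. Satisfied.
Case 3: T(n) = Theta(n^4).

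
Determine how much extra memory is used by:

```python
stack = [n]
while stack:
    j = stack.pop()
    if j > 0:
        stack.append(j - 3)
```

Space complexity: O(1).
Only a constant amount of auxiliary storage is used; nothing grows with n.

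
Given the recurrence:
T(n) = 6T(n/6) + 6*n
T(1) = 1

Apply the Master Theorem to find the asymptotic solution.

a=6, b=6, f(n)=6*n. log_6(6) = 1. Case 2: T(n) = O(n log n).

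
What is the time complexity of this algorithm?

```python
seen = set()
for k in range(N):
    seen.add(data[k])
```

Time complexity: O(n).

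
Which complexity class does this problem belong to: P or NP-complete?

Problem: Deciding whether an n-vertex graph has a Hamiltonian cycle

This problem is NP-complete: one of Karp's 21 NP-complete problems.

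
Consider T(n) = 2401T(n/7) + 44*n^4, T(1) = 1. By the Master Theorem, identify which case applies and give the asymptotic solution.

a=2401, b=7, f(n)=44*n^4.
log_7(2401) = 4, so n^(log_b(a)) = n^4.
f(n) = Theta(n^4), so Case 2 applies.
T(n) = Theta(n^4 log n).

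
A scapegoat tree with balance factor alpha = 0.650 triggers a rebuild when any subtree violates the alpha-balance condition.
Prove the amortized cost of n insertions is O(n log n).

Define potential Phi = c * sum of |size(left(v)) - size(right(v))| over all nodes. An insertion at depth d costs O(d) = O(log n) and increases Phi by O(log n). When a rebuild of subtree of size s occurs, it costs O(s) but reduces Phi by Omega(s). With alpha = 0.650, between rebuilds Omega(s) insertions must occur. Amortized cost per insertion: O(log n).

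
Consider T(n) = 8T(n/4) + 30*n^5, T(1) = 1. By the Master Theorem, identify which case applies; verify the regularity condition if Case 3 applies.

a=8, b=4, f(n)=30*n^5.
log_4(8) = 1.5 < 5.
f(n) = Omega(n^(1.5+epsilon)) for some epsilon > 0, so Case 3 is the candidate.
Regularity: a*f(n/b) = 8*30*(n/4)^5 = (8/1024)*30*n^5 <= c*f(n) with c = 8/1024 < 1. Satisfied.
Case 3: T(n) = Theta(n^5).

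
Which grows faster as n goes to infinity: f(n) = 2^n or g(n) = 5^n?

g(n) = 5^n grows faster: (5/2)^n -> infinity since 5/2 > 1.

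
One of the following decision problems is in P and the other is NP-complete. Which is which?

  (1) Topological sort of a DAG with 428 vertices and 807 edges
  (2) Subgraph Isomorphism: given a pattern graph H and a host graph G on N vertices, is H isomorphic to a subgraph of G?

(1) is P: DFS-based topological sort runs in O(V+E).
(2) is NP-complete: generalizes Clique and Hamiltonian Path (pattern size is part of the input).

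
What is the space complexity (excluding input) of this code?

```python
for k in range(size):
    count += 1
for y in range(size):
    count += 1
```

Space complexity: O(1).
Only a constant amount of auxiliary storage is used; nothing grows with n.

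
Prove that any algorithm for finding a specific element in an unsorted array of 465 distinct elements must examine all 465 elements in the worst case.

Adversary argument: if the algorithm examines fewer than 465 elements, the adversary places the target in an unexamined position. The algorithm cannot distinguish 'not present' from 'in unexamined position'.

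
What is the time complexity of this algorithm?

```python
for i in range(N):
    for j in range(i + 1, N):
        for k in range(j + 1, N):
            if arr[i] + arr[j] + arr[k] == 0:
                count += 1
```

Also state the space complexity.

Time complexity: O(n^3).
Space complexity: O(1).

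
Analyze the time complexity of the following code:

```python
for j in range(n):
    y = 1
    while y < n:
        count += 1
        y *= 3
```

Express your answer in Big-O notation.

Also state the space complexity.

Time complexity: O(n log n).
Space complexity: O(1).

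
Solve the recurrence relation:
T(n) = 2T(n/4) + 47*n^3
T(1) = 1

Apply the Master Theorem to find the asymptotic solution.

a=2, b=4, f(n)=47*n^3. log_4(2) = 0.5 < 3. Case 3: T(n) = O(n^3).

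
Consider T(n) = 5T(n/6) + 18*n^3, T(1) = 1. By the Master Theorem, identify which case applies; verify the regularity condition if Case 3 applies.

a=5, b=6, f(n)=18*n^3.
log_6(5) = 0.8982 < 3.
f(n) = Omega(n^(0.8982+epsilon)) for some epsilon > 0, so Case 3 is the candidate.
Regularity: a*f(n/b) = 5*18*(n/6)^3 = (5/216)*18*n^3 <= c*f(n) with c = 5/216 < 1. Satisfied.
Case 3: T(n) = Theta(n^3).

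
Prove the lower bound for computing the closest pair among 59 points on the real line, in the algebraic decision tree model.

Reduction from element distinctness: given 59 reals, the closest-pair distance is 0 iff two are equal. Element distinctness has an Omega(n log n) lower bound in the algebraic decision tree model (Ben-Or). Therefore closest pair on a line also requires Omega(n log n). Sorting then a linear scan achieves this.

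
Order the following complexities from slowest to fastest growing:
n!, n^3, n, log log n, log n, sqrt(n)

Ordered by growth rate: log log n < log n < sqrt(n) < n < n^3 < n!.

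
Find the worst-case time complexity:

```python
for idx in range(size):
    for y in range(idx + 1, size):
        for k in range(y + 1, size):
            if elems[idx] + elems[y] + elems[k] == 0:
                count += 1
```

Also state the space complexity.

Time complexity: O(n^3).
Space complexity: O(1).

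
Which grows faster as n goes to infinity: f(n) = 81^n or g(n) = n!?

g(n) = n! grows faster: n!/81^n -> infinity by Stirling.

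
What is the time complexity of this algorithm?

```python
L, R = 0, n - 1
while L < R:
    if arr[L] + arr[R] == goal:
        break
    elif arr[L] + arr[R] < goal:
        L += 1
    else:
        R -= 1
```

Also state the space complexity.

Time complexity: O(n).
Space complexity: O(1).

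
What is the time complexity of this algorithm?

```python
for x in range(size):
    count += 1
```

Time complexity: O(n).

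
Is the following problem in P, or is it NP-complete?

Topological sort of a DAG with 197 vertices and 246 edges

This problem is in P: DFS-based topological sort runs in O(V+E).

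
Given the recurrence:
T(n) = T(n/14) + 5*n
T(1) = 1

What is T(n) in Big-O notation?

Geometric series: 5*n*(1 + 1/14 + 1/14^2 + ...) = O(n). T(n) = O(n).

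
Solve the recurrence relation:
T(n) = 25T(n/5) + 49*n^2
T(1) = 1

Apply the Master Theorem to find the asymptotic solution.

a=25, b=5, f(n)=49*n^2. log_5(25) = 2. Case 2: T(n) = O(n^2 log n).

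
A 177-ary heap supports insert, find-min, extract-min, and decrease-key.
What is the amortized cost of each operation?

The 177-ary heap has height O(log_177 n). Insert sifts up: O(log_177 n). Find-min reads the root: O(1). Extract-min sifts down comparing 177 children per level: O(177 * log_177 n). Decrease-key sifts up: O(log_177 n).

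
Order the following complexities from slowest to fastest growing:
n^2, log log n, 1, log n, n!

Ordered by growth rate: 1 < log log n < log n < n^2 < n!.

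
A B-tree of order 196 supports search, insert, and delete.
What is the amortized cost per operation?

B-tree of order 196 has height O(log_196 n). Each operation traverses the tree height. Splits during insert and merges during delete are O(1) each and occur at most once per level. Total cost per operation: O(log_196 n).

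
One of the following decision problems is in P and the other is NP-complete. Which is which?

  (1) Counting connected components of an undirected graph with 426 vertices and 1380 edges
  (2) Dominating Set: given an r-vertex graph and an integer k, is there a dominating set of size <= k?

(1) is P: BFS/DFS visits each vertex and edge once: O(V+E).
(2) is NP-complete: reduces from Set Cover (with k part of the input).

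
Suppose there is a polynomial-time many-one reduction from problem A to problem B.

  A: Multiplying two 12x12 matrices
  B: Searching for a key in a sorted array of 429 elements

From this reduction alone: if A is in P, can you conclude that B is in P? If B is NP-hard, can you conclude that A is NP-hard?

A poly-time reduction A <=_p B transfers tractability DOWN (B easy => A easy) and hardness UP (A hard => B hard), not the reverse.
From A in P, the reduction alone does NOT give B in P: any problem in P trivially reduces to SAT, yet SAT is not known to be in P.
From B NP-hard, the reduction alone does NOT give A NP-hard: again, easy problems reduce to hard ones.
(Here in fact A is P and B is P.)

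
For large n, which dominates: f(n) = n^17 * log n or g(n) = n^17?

f(n) = n^17 * log n grows faster: extra log n factor -> infinity.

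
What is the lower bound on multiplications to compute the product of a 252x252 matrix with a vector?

A 252x252 matrix-vector product has 252 inner products of length 252. Output depends on all 252^2 = 63504 matrix entries. At least 63504 multiplications needed.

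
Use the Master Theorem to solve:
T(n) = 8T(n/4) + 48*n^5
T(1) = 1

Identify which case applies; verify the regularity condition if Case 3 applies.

a=8, b=4, f(n)=48*n^5.
log_4(8) = 1.5 < 5.
f(n) = Omega(n^(1.5+epsilon)) for some epsilon > 0, so Case 3 is the candidate.
Regularity: a*f(n/b) = 8*48*(n/4)^5 = (8/1024)*48*n^5 <= c*f(n) with c = 8/1024 < 1. Satisfied.
Case 3: T(n) = Theta(n^5).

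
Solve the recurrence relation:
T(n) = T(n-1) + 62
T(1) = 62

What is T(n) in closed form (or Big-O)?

Unrolling: T(n) = T(n-1) + 62 = T(n-2) + 2*62 = ... = T(1) + (n-1)*62 = 62 + (n-1)*62 = 62n.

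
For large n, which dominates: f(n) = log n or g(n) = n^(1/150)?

g(n) = n^(1/150) grows faster: any positive power of n dominates log n.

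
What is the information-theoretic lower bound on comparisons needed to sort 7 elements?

There are 7! = 5040 possible orderings. Each comparison gives 1 bit. We need at least ceil(log_2(5040)) = 13 comparisons.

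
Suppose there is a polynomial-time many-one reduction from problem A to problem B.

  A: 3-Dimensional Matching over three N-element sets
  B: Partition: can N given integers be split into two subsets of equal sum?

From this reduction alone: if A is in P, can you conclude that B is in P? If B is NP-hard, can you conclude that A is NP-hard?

A poly-time reduction A <=_p B transfers tractability DOWN (B easy => A easy) and hardness UP (A hard => B hard), not the reverse.
From A in P, the reduction alone does NOT give B in P: any problem in P trivially reduces to SAT, yet SAT is not known to be in P.
From B NP-hard, the reduction alone does NOT give A NP-hard: again, easy problems reduce to hard ones.
(Here in fact A is NP-complete and B is NP-complete.)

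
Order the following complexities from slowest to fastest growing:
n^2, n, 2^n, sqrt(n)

Ordered by growth rate: sqrt(n) < n < n^2 < 2^n.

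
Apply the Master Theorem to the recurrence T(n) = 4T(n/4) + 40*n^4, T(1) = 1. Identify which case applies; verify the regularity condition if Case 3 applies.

a=4, b=4, f(n)=40*n^4.
log_4(4) = 1 < 4.
f(n) = Omega(n^(1+epsilon)) for some epsilon > 0, so Case 3 is the candidate.
Regularity: a*f(n/b) = 4*40*(n/4)^4 = (4/256)*40*n^4 <= c*f(n) with c = 4/256 < 1. Satisfied.
Case 3: T(n) = Theta(n^4).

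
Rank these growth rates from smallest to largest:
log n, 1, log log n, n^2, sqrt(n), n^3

Ordered by growth rate: 1 < log log n < log n < sqrt(n) < n^2 < n^3.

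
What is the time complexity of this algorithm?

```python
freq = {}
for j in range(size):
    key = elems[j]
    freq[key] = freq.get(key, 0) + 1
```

Time complexity: O(n).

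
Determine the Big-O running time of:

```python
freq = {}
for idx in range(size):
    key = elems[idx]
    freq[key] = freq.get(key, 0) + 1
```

Time complexity: O(n).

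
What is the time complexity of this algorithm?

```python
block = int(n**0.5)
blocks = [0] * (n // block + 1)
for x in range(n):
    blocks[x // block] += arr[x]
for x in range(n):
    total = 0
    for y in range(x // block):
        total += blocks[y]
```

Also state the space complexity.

Time complexity: O(n * sqrt(n)).
Space complexity: O(sqrt(n)).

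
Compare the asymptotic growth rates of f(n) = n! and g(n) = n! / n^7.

f(n) = n! grows faster: the ratio n!/(n!/n^7) = n^7 -> infinity.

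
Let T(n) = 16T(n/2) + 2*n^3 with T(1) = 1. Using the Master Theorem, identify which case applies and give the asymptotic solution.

a=16, b=2, f(n)=2*n^3.
log_2(16) = 4 > 3.
Since f(n) = O(n^3) is polynomially smaller than n^4, Case 1 applies.
T(n) = Theta(n^4).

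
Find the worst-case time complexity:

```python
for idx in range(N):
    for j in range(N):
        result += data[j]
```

Time complexity: O(n^2).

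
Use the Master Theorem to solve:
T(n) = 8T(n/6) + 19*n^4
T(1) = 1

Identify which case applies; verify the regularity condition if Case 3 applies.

a=8, b=6, f(n)=19*n^4.
log_6(8) = 1.161 < 4.
f(n) = Omega(n^(1.161+epsilon)) for some epsilon > 0, so Case 3 is the candidate.
Regularity: a*f(n/b) = 8*19*(n/6)^4 = (8/1296)*19*n^4 <= c*f(n) with c = 8/1296 < 1. Satisfied.
Case 3: T(n) = Theta(n^4).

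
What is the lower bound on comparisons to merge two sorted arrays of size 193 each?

To merge two sorted arrays of size 193, we need at least 385 comparisons in the worst case. An adversary can force every element to be compared.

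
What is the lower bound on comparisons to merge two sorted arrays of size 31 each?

To merge two sorted arrays of size 31, we need at least 61 comparisons in the worst case. An adversary can force every element to be compared.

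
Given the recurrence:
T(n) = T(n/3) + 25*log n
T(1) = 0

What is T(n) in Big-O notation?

Each of the log_3(n) levels adds O(log n). T(n) = O(log^2 n).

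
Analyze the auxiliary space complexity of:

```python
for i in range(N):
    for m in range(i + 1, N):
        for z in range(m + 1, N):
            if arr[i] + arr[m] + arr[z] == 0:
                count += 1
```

Space complexity: O(1).
Only a constant amount of auxiliary storage is used; nothing grows with n.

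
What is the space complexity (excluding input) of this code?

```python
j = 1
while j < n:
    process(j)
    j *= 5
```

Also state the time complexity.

Space complexity: O(1).
Only a constant amount of auxiliary storage is used; nothing grows with n.
Time complexity: O(log n).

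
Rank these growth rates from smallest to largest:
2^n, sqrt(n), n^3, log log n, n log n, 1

Ordered by growth rate: 1 < log log n < sqrt(n) < n log n < n^3 < 2^n.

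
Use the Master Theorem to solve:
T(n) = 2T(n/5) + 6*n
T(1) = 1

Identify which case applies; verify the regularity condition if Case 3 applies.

a=2, b=5, f(n)=6*n.
log_5(2) = 0.4307 < 1.
f(n) = Omega(n^(0.4307+epsilon)) for some epsilon > 0, so Case 3 is the candidate.
Regularity: a*f(n/b) = 2*6*(n/5)^1 = (2/5)*6*n^1 <= c*f(n) with c = 2/5 < 1. Satisfied.
Case 3: T(n) = Theta(n).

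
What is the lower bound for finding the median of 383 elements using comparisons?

To find the median of 383 elements, every element must be compared at least once, so the lower bound is Omega(n). The BFPRT algorithm achieves O(n), making this tight.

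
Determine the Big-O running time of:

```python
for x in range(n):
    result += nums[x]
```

Time complexity: O(n).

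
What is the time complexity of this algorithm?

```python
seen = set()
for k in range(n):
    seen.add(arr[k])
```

Time complexity: O(n).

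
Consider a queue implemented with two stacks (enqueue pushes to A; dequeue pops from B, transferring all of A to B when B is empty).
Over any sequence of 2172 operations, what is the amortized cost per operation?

Each element is pushed to A once, popped once, pushed to B once, and popped once: 4 unit operations over its lifetime. Over 2172 operations the total work is O(2172). Amortized O(1) per enqueue/dequeue.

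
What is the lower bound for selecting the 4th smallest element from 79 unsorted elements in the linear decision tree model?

Selecting the 4th smallest of 79 elements requires Omega(n) comparisons. Every element must be compared at least once. The BFPRT algorithm achieves O(n), making this tight.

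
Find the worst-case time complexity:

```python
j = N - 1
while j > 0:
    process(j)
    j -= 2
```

Time complexity: O(n).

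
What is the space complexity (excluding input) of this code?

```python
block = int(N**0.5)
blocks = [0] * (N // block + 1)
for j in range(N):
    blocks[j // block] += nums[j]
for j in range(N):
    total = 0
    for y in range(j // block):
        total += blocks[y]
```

Space complexity: O(sqrt(n)).
Storage scales with sqrt(n).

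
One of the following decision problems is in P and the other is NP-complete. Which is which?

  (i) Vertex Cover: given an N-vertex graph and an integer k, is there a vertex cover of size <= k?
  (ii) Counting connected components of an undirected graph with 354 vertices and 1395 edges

(i) is NP-complete: one of Karp's 21 NP-complete problems (with k part of the input; for any fixed constant k it is in P).
(ii) is P: BFS/DFS visits each vertex and edge once: O(V+E).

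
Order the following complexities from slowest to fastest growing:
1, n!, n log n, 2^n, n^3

Ordered by growth rate: 1 < n log n < n^3 < 2^n < n!.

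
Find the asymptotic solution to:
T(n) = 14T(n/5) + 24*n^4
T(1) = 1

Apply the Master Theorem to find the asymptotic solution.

a=14, b=5, f(n)=24*n^4. log_5(14) = 1.64 < 4. Case 3: T(n) = O(n^4).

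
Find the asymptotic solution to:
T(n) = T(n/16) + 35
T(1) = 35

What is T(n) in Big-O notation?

Each step divides n by 16 and adds 35. After log_16(n) steps, T(n) = O(log n).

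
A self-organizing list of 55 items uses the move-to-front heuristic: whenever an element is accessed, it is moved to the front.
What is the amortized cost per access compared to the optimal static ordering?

With potential Phi = number of inversions between the MTF list and the optimal static list (at most C(55,2)), each access has amortized cost at most 2 * (cost under optimal static ordering). This is the move-to-front 2-competitiveness result.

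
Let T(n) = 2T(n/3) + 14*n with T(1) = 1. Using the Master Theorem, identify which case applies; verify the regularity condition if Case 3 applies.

a=2, b=3, f(n)=14*n.
log_3(2) = 0.6309 < 1.
f(n) = Omega(n^(0.6309+epsilon)) for some epsilon > 0, so Case 3 is the candidate.
Regularity: a*f(n/b) = 2*14*(n/3)^1 = (2/3)*14*n^1 <= c*f(n) with c = 2/3 < 1. Satisfied.
Case 3: T(n) = Theta(n).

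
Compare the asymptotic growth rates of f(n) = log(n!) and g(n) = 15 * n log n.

f(n) = log(n!) and g(n) = 15 * n log n are Theta of each other: Stirling: log(n!) = n log n - n + O(log n) = Theta(n log n); the constant 15 doesn't change the Theta class.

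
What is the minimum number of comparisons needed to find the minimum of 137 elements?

Finding the minimum requires 136 comparisons, identical reasoning to finding the maximum. Each comparison eliminates one candidate.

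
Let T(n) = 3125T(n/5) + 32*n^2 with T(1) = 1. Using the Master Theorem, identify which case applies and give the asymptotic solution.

a=3125, b=5, f(n)=32*n^2.
log_5(3125) = 5 > 2.
Since f(n) = O(n^2) is polynomially smaller than n^5, Case 1 applies.
T(n) = Theta(n^5).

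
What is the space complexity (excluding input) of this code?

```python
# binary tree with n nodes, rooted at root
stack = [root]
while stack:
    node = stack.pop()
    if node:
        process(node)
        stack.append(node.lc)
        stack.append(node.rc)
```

Space complexity: O(n).
Auxiliary storage grows linearly with the input size n in the worst case.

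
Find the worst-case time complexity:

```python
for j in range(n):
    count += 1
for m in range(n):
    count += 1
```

Time complexity: O(n).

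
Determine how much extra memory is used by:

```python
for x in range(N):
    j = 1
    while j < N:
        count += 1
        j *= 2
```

Space complexity: O(1).
Only a constant amount of auxiliary storage is used; nothing grows with n.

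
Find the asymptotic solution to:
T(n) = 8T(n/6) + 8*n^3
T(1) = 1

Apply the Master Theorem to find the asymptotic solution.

a=8, b=6, f(n)=8*n^3. log_6(8) = 1.161 < 3. Case 3: T(n) = O(n^3).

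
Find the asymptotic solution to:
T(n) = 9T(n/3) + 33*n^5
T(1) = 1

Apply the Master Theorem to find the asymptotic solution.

a=9, b=3, f(n)=33*n^5. log_3(9) = 2 < 5. Case 3: T(n) = O(n^5).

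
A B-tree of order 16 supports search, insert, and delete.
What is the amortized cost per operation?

B-tree of order 16 has height O(log_16 n). Each operation traverses the tree height. Splits during insert and merges during delete are O(1) each and occur at most once per level. Total cost per operation: O(log_16 n).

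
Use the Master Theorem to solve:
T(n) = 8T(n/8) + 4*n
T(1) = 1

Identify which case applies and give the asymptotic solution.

a=8, b=8, f(n)=4*n.
log_8(8) = 1, so n^(log_b(a)) = n.
f(n) = Theta(n), so Case 2 applies.
T(n) = Theta(n log n).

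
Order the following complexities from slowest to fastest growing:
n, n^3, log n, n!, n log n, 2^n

Ordered by growth rate: log n < n < n log n < n^3 < 2^n < n!.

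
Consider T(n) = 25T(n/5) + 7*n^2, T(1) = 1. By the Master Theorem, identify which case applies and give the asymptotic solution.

a=25, b=5, f(n)=7*n^2.
log_5(25) = 2, so n^(log_b(a)) = n^2.
f(n) = Theta(n^2), so Case 2 applies.
T(n) = Theta(n^2 log n).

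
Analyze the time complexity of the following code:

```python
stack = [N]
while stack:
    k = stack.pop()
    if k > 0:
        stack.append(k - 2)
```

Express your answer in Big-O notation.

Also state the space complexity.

Time complexity: O(n).
Space complexity: O(1).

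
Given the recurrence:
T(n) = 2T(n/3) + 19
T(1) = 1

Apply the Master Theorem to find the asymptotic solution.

a=2, b=3, f(n)=19. log_3(2) = 0.6309. Case 1 of Master Theorem: T(n) = O(n^0.6309).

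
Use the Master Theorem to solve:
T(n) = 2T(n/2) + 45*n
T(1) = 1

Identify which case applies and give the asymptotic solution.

a=2, b=2, f(n)=45*n.
log_2(2) = 1, so n^(log_b(a)) = n.
f(n) = Theta(n), so Case 2 applies.
T(n) = Theta(n log n).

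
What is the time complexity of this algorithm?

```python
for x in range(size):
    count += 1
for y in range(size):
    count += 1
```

Time complexity: O(n).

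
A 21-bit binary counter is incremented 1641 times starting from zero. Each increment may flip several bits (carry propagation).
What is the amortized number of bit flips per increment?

Bit i flips on every 2^i-th increment, so over 1641 increments bit i flips floor(1641/2^i) times. Summing over i: total flips < 2 * 1641. Amortized: < 2 = O(1) per increment.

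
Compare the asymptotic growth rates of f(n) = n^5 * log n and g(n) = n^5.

f(n) = n^5 * log n grows faster: extra log n factor -> infinity.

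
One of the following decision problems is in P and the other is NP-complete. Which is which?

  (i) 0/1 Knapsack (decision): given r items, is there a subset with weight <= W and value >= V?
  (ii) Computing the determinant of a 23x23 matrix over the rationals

(i) is NP-complete: reduces from Subset Sum.
(ii) is P: Gaussian elimination runs in O(n^3).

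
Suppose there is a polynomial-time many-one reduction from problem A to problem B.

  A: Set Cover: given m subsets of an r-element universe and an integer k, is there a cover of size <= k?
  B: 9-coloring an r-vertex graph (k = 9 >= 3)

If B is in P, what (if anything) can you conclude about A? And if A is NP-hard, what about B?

A poly-time reduction A <=_p B means any A-instance can be transformed to a B-instance in poly time.
If B is in P: compose the reduction with B's poly-time algorithm to solve A in poly time, so A is in P.
If A is NP-hard: every NP problem reduces to A, which reduces to B; composing reductions, every NP problem reduces to B, so B is NP-hard.
(Here in fact A is NP-complete and B is NP-complete.)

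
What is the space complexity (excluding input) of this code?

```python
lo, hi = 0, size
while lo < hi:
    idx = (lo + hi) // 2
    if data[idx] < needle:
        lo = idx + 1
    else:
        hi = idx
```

Space complexity: O(1).
Only a constant amount of auxiliary storage is used; nothing grows with n.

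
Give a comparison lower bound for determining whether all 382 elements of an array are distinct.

In the algebraic decision-tree model, the YES region for element distinctness on 382 elements has 382! connected components (one per ordering). Ben-Or's theorem then gives a lower bound of Omega(log(n!)) = Omega(n log n).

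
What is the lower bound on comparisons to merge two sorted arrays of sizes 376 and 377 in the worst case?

Adversary: with |376 - 377| <= 1 the inputs can be fully interleaved so that every adjacent pair in the merged output comes from different arrays. Then each of the 752 adjacent pairs must be directly compared, or the algorithm cannot determine their relative order. Standard merge meets this bound.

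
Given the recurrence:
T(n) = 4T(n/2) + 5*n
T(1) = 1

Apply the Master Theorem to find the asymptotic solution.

a=4, b=2, f(n)=5*n. log_2(4) = 2. Case 1 of Master Theorem: T(n) = O(n^2).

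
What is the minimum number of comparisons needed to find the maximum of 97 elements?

Finding the maximum requires 96 comparisons. Each comparison eliminates exactly one candidate. With 97 candidates, we need 96 eliminations.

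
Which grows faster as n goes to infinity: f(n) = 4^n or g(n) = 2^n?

f(n) = 4^n grows faster: (4/2)^n -> infinity since 4/2 > 1.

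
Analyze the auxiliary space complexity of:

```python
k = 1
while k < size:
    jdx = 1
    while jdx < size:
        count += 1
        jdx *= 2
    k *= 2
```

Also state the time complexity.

Space complexity: O(1).
Only a constant amount of auxiliary storage is used; nothing grows with n.
Time complexity: O(log^2 n).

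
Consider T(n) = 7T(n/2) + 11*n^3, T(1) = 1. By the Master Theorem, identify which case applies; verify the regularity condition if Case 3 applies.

a=7, b=2, f(n)=11*n^3.
log_2(7) = 2.807 < 3.
f(n) = Omega(n^(2.807+epsilon)) for some epsilon > 0, so Case 3 is the candidate.
Regularity: a*f(n/b) = 7*11*(n/2)^3 = (7/8)*11*n^3 <= c*f(n) with c = 7/8 < 1. Satisfied.
Case 3: T(n) = Theta(n^3).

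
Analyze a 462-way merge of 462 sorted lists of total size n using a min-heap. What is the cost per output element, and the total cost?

Maintain a min-heap of size 462 holding the current head of each list. Each output step does one extract-min (O(log 462)) and one insert of that list's next element (O(log 462)). Each of the n elements passes through the heap exactly once, so the total cost is O(n log 462), i.e. O(log 462) per output element.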